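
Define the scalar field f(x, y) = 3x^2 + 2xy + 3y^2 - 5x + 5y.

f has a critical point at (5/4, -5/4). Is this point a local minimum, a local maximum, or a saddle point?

local minimum

The Hessian of f is constant: H = [[6, 2], [2, 6]].
det(H) = 6·6 − 2² = 32.
det(H) > 0 and tr(H) = 12 > 0, so H is positive definite and the point is a local minimum.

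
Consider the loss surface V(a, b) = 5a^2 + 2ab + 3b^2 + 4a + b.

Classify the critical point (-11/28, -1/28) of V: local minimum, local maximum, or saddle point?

local minimum

The Hessian of V is constant: H = [[10, 2], [2, 6]].
det(H) = 10·6 − 2² = 56.
det(H) > 0 and tr(H) = 16 > 0, so H is positive definite and the point is a local minimum.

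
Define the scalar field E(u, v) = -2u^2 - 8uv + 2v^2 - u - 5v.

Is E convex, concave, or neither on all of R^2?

neither

E is quadratic, so its Hessian is the constant matrix H = [[-4, -8], [-8, 4]].
det(H) = -80, tr(H) = 0.
det(H) < 0, so H is indefinite: neither convex nor concave.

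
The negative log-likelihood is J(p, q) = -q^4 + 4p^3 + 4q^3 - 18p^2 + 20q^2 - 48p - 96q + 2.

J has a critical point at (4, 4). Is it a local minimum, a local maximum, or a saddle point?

saddle point

The mixed partial ∂²J/∂p∂q is 0, so the Hessian at any point is diag(J_pp, J_qq) = diag(12(2p - 3), 4(-3q^2 + 6q + 10)).
At (4, 4): H = diag(60, -56).
The eigenvalues have opposite signs, so H is indefinite: a saddle point.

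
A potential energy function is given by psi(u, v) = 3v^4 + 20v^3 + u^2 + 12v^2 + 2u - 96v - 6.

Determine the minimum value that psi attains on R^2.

psi(u,v) separates as P(u) + Q(v) − 6, so its minimum is min P + min Q − 6.
P'(u) = 2u + 2 vanishes at u ∈ {-1}; Q'(v) = 12(v - 1)(v + 2)(v + 4) vanishes at v ∈ {-4, -2, 1}.
Local minima of P (where P''>0): P(-1)=-1. Local minima of Q: Q(-4)=64, Q(1)=-61.
So the global minimum of psi is P(-1) + Q(1) − 6 = -1 − 61 − 6 = -68, attained at (-1, 1).

-68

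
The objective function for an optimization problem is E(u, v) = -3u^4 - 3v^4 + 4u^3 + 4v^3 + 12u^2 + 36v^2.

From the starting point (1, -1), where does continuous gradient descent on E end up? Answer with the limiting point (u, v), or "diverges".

(0, 0)

E is separable, so gradient descent decouples: u follows -∂E/∂u, v follows -∂E/∂v.
∂E/∂u = -12u(u - 2)(u + 1); at u=1 this is 24, so u decreases.
∂E/∂v = -12v(v - 3)(v + 2); at v=-1 this is -48, so v increases.
u converges to its nearest critical value 0 (a local min of the u-part); v converges to 0. The iterate converges to (0, 0).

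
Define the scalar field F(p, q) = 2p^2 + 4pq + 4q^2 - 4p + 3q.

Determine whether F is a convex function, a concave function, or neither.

F is quadratic, so its Hessian is the constant matrix H = [[4, 4], [4, 8]].
det(H) = 16, tr(H) = 12.
det(H) > 0 and tr(H) > 0, so H is positive definite everywhere: convex.

convex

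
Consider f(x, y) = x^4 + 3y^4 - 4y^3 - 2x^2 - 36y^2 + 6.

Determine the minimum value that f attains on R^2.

-184

f(x,y) separates as P(x) + Q(y) + 6, so its minimum is min P + min Q + 6.
P'(x) = 4x(x - 1)(x + 1) vanishes at x ∈ {-1, 0, 1}; Q'(y) = 12y(y - 3)(y + 2) vanishes at y ∈ {-2, 0, 3}.
Local minima of P (where P''>0): P(-1)=-1, P(1)=-1. Local minima of Q: Q(-2)=-64, Q(3)=-189.
So the global minimum of f is P(-1) + Q(3) + 6 = -1 − 189 + 6 = -184, attained at (-1, 3).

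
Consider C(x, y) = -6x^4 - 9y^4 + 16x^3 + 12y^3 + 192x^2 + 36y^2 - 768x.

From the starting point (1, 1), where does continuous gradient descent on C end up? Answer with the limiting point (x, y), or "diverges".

C is separable, so gradient descent decouples: x follows -∂C/∂x, y follows -∂C/∂y.
∂C/∂x = -24(x - 4)(x - 2)(x + 4); at x=1 this is -360, so x increases.
∂C/∂y = -36y(y - 2)(y + 1); at y=1 this is 72, so y decreases.
x converges to its nearest critical value 2 (a local min of the x-part); y converges to 0. The iterate converges to (2, 0).

(2, 0)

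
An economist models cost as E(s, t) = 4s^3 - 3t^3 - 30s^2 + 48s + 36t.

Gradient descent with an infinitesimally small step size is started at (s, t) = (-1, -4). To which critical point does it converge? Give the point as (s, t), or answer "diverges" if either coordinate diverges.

diverges

E is separable, so gradient descent decouples: s follows -∂E/∂s, t follows -∂E/∂t.
∂E/∂s = 12(s - 4)(s - 1); at s=-1 this is 120, so s decreases.
∂E/∂t = -9(t - 2)(t + 2); at t=-4 this is -108, so t increases.
The s-coordinate has no critical point in that direction and runs off to infinity.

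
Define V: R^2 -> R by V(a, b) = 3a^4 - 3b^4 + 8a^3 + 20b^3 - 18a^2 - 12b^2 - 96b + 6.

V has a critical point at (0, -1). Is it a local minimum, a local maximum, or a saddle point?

local maximum

The mixed partial ∂²V/∂a∂b is 0, so the Hessian at any point is diag(V_aa, V_bb) = diag(12(3a^2 + 4a - 3), 12(-3b^2 + 10b - 2)).
At (0, -1): H = diag(-36, -180).
Both eigenvalues are negative, so H is negative definite: a local maximum.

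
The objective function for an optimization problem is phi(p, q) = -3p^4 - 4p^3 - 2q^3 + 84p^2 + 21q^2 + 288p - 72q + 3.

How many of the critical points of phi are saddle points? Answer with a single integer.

3

phi separates as a function of p plus a function of q, so ∇phi=0 decouples.
∂phi/∂p = -12(p - 4)(p + 2)(p + 3) = 0 at p ∈ {-3, -2, 4}; ∂phi/∂q = -6(q - 4)(q - 3) = 0 at q ∈ {3, 4}.
The Hessian is diagonal: diag(phi_pp, phi_qq). Second derivatives: phi_pp(-3)=-84, phi_pp(-2)=72, phi_pp(4)=-504; phi_qq(3)=6, phi_qq(4)=-6.
Saddle points occur where the two diagonal entries have opposite signs: (-3, 3), (-2, 4), (4, 3). Count: 3.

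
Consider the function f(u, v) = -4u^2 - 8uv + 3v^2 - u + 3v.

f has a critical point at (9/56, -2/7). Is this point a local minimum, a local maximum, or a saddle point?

The Hessian of f is constant: H = [[-8, -8], [-8, 6]].
det(H) = (-8)·6 − (-8)² = -112.
Since det(H) < 0, H is indefinite and the critical point is a saddle point.

saddle point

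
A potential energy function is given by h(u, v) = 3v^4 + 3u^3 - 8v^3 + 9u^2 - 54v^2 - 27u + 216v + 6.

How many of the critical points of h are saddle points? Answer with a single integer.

h separates as a function of u plus a function of v, so ∇h=0 decouples.
∂h/∂u = 9(u - 1)(u + 3) = 0 at u ∈ {-3, 1}; ∂h/∂v = 12(v - 3)(v - 2)(v + 3) = 0 at v ∈ {-3, 2, 3}.
The Hessian is diagonal: diag(h_uu, h_vv). Second derivatives: h_uu(-3)=-36, h_uu(1)=36; h_vv(-3)=360, h_vv(2)=-60, h_vv(3)=72.
Saddle points occur where the two diagonal entries have opposite signs: (-3, -3), (-3, 3), (1, 2). Count: 3.

3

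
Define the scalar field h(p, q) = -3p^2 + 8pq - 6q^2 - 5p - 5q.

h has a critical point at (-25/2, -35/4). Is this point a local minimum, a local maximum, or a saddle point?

The Hessian of h is constant: H = [[-6, 8], [8, -12]].
det(H) = (-6)·(-12) − 8² = 8.
det(H) > 0 and tr(H) = -18 < 0, so H is negative definite and the point is a local maximum.

local maximum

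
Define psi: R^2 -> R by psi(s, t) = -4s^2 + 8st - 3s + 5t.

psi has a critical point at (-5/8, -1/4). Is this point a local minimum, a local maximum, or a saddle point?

The Hessian of psi is constant: H = [[-8, 8], [8, 0]].
det(H) = (-8)·0 − 8² = -64.
Since det(H) < 0, H is indefinite and the critical point is a saddle point.

saddle point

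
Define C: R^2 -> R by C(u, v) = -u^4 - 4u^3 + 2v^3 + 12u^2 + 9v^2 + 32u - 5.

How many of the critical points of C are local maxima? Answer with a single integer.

C separates as a function of u plus a function of v, so ∇C=0 decouples.
∂C/∂u = -4(u - 2)(u + 1)(u + 4) = 0 at u ∈ {-4, -1, 2}; ∂C/∂v = 6v(v + 3) = 0 at v ∈ {-3, 0}.
The Hessian is diagonal: diag(C_uu, C_vv). Second derivatives: C_uu(-4)=-72, C_uu(-1)=36, C_uu(2)=-72; C_vv(-3)=-18, C_vv(0)=18.
Local maxima occur where both diagonal entries negative: (-4, -3), (2, -3). Count: 2.

2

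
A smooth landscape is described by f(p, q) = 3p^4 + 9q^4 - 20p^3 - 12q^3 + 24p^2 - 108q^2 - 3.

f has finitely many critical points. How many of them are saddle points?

4

f separates as a function of p plus a function of q, so ∇f=0 decouples.
∂f/∂p = 12p(p - 4)(p - 1) = 0 at p ∈ {0, 1, 4}; ∂f/∂q = 36q(q - 3)(q + 2) = 0 at q ∈ {-2, 0, 3}.
The Hessian is diagonal: diag(f_pp, f_qq). Second derivatives: f_pp(0)=48, f_pp(1)=-36, f_pp(4)=144; f_qq(-2)=360, f_qq(0)=-216, f_qq(3)=540.
Saddle points occur where the two diagonal entries have opposite signs: (0, 0), (1, -2), (1, 3), (4, 0). Count: 4.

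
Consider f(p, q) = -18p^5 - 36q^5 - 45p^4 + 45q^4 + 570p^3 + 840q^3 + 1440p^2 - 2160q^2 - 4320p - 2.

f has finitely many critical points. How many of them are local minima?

4

f separates as a function of p plus a function of q, so ∇f=0 decouples.
∂f/∂p = -90(p - 4)(p - 1)(p + 3)(p + 4) = 0 at p ∈ {-4, -3, 1, 4}; ∂f/∂q = -180q(q - 3)(q - 2)(q + 4) = 0 at q ∈ {-4, 0, 2, 3}.
The Hessian is diagonal: diag(f_pp, f_qq). Second derivatives: f_pp(-4)=3600, f_pp(-3)=-2520, f_pp(1)=5400, f_pp(4)=-15120; f_qq(-4)=30240, f_qq(0)=-4320, f_qq(2)=2160, f_qq(3)=-3780.
Local minima occur where both diagonal entries positive: (-4, -4), (-4, 2), (1, -4), (1, 2). Count: 4.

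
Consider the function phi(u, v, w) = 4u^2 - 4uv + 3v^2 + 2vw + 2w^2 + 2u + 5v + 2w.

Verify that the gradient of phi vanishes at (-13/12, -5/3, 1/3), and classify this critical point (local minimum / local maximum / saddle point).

∇phi = (8u - 4v + 2, -4u + 6v + 2w + 5, 2v + 4w + 2); substituting (-13/12, -5/3, 1/3) gives ∇phi = (0, 0, 0), so (-13/12, -5/3, 1/3) is indeed a critical point.
The Hessian is constant: H = [[8, -4, 0], [-4, 6, 2], [0, 2, 4]].
Leading principal minors: Δ₁ = 8, Δ₂ = 32, Δ₃ = 96.
All leading minors are positive, so H is positive definite: a local minimum.

local minimum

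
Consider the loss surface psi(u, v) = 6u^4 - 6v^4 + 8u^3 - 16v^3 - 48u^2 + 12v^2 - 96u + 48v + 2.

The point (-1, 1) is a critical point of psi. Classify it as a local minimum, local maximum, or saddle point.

The mixed partial ∂²psi/∂u∂v is 0, so the Hessian at any point is diag(psi_uu, psi_vv) = diag(24(3u^2 + 2u - 4), 24(-3v^2 - 4v + 1)).
At (-1, 1): H = diag(-72, -144).
Both eigenvalues are negative, so H is negative definite: a local maximum.

local maximum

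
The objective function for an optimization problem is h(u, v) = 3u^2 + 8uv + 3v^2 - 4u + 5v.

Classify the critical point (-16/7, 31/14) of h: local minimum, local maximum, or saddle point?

The Hessian of h is constant: H = [[6, 8], [8, 6]].
det(H) = 6·6 − 8² = -28.
Since det(H) < 0, H is indefinite and the critical point is a saddle point.

saddle point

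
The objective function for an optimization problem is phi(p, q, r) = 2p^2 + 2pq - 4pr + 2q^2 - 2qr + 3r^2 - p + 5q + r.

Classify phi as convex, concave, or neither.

convex

phi is quadratic, so its Hessian is the constant matrix H = [[4, 2, -4], [2, 4, -2], [-4, -2, 6]].
Leading principal minors: 4, 12, 24.
All positive ⇒ H ≻ 0 ⇒ convex.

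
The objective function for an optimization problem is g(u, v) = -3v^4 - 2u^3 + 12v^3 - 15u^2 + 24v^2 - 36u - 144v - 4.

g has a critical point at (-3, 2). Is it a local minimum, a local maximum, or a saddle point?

local minimum

The mixed partial ∂²g/∂u∂v is 0, so the Hessian at any point is diag(g_uu, g_vv) = diag(-6(2u + 5), 12(-3v^2 + 6v + 4)).
At (-3, 2): H = diag(6, 48).
Both eigenvalues are positive, so H is positive definite: a local minimum.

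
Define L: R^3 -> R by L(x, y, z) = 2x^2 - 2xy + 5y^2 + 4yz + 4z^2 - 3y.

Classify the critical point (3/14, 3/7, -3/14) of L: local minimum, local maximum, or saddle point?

The Hessian is constant: H = [[4, -2, 0], [-2, 10, 4], [0, 4, 8]].
Leading principal minors: Δ₁ = 4, Δ₂ = 36, Δ₃ = 224.
All leading minors are positive, so H is positive definite: a local minimum.

local minimum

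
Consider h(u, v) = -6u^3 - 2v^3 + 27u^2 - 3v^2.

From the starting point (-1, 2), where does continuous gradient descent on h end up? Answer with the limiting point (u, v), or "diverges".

diverges

h is separable, so gradient descent decouples: u follows -∂h/∂u, v follows -∂h/∂v.
∂h/∂u = -18u(u - 3); at u=-1 this is -72, so u increases.
∂h/∂v = -6v(v + 1); at v=2 this is -36, so v increases.
The v-coordinate has no critical point in that direction and runs off to infinity.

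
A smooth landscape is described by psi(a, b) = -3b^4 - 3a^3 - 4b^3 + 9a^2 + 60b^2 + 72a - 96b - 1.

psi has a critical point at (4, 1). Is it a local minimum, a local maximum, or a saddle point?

saddle point

The mixed partial ∂²psi/∂a∂b is 0, so the Hessian at any point is diag(psi_aa, psi_bb) = diag(18(-a + 1), 12(-3b^2 - 2b + 10)).
At (4, 1): H = diag(-54, 60).
The eigenvalues have opposite signs, so H is indefinite: a saddle point.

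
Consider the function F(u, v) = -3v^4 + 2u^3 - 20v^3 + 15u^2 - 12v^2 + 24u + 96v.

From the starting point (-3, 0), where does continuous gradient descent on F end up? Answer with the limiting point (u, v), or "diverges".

F is separable, so gradient descent decouples: u follows -∂F/∂u, v follows -∂F/∂v.
∂F/∂u = 6(u + 1)(u + 4); at u=-3 this is -12, so u increases.
∂F/∂v = -12(v - 1)(v + 2)(v + 4); at v=0 this is 96, so v decreases.
u converges to its nearest critical value -1 (a local min of the u-part); v converges to -2. The iterate converges to (-1, -2).

(-1, -2)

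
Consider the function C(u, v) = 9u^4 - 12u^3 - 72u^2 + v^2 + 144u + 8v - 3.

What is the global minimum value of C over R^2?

C(u,v) separates as P(u) + Q(v) − 3, so its minimum is min P + min Q − 3.
P'(u) = 36(u - 2)(u - 1)(u + 2) vanishes at u ∈ {-2, 1, 2}; Q'(v) = 2v + 8 vanishes at v ∈ {-4}.
Local minima of P (where P''>0): P(-2)=-336, P(2)=48. Local minima of Q: Q(-4)=-16.
So the global minimum of C is P(-2) + Q(-4) − 3 = -336 − 16 − 3 = -355, attained at (-2, -4).

-355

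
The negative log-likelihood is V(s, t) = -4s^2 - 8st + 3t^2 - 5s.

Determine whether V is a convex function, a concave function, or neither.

neither

V is quadratic, so its Hessian is the constant matrix H = [[-8, -8], [-8, 6]].
det(H) = -112, tr(H) = -2.
det(H) < 0, so H is indefinite: neither convex nor concave.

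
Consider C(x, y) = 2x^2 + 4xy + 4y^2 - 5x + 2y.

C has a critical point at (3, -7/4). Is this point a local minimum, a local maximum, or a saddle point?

The Hessian of C is constant: H = [[4, 4], [4, 8]].
det(H) = 4·8 − 4² = 16.
det(H) > 0 and tr(H) = 12 > 0, so H is positive definite and the point is a local minimum.

local minimum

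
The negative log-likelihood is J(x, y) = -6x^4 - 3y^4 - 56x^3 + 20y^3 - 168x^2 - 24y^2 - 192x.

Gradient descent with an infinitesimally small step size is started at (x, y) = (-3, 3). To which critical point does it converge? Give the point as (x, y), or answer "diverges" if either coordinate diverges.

J is separable, so gradient descent decouples: x follows -∂J/∂x, y follows -∂J/∂y.
∂J/∂x = -24(x + 1)(x + 2)(x + 4); at x=-3 this is -48, so x increases.
∂J/∂y = -12y(y - 4)(y - 1); at y=3 this is 72, so y decreases.
x converges to its nearest critical value -2 (a local min of the x-part); y converges to 1. The iterate converges to (-2, 1).

(-2, 1)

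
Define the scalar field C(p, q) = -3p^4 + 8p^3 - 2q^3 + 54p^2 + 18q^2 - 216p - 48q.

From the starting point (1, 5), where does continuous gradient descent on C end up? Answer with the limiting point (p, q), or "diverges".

C is separable, so gradient descent decouples: p follows -∂C/∂p, q follows -∂C/∂q.
∂C/∂p = -12(p - 3)(p - 2)(p + 3); at p=1 this is -96, so p increases.
∂C/∂q = -6(q - 4)(q - 2); at q=5 this is -18, so q increases.
The q-coordinate has no critical point in that direction and runs off to infinity.

diverges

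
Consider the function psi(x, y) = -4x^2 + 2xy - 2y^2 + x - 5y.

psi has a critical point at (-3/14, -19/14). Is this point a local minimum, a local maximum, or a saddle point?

The Hessian of psi is constant: H = [[-8, 2], [2, -4]].
det(H) = (-8)·(-4) − 2² = 28.
det(H) > 0 and tr(H) = -12 < 0, so H is negative definite and the point is a local maximum.

local maximum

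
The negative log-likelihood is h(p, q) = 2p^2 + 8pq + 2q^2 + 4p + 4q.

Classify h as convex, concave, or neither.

h is quadratic, so its Hessian is the constant matrix H = [[4, 8], [8, 4]].
det(H) = -48, tr(H) = 8.
det(H) < 0, so H is indefinite: neither convex nor concave.

neither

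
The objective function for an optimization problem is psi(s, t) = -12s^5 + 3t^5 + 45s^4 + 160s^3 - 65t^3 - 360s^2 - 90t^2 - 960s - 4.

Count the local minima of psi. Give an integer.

4

psi separates as a function of s plus a function of t, so ∇psi=0 decouples.
∂psi/∂s = -60(s - 4)(s - 2)(s + 1)(s + 2) = 0 at s ∈ {-2, -1, 2, 4}; ∂psi/∂t = 15t(t - 4)(t + 1)(t + 3) = 0 at t ∈ {-3, -1, 0, 4}.
The Hessian is diagonal: diag(psi_ss, psi_tt). Second derivatives: psi_ss(-2)=1440, psi_ss(-1)=-900, psi_ss(2)=1440, psi_ss(4)=-3600; psi_tt(-3)=-630, psi_tt(-1)=150, psi_tt(0)=-180, psi_tt(4)=2100.
Local minima occur where both diagonal entries positive: (-2, -1), (-2, 4), (2, -1), (2, 4). Count: 4.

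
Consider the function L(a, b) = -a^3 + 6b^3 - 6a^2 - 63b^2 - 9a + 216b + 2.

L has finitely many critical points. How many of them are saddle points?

2

L separates as a function of a plus a function of b, so ∇L=0 decouples.
∂L/∂a = -3(a + 1)(a + 3) = 0 at a ∈ {-3, -1}; ∂L/∂b = 18(b - 4)(b - 3) = 0 at b ∈ {3, 4}.
The Hessian is diagonal: diag(L_aa, L_bb). Second derivatives: L_aa(-3)=6, L_aa(-1)=-6; L_bb(3)=-18, L_bb(4)=18.
Saddle points occur where the two diagonal entries have opposite signs: (-3, 3), (-1, 4). Count: 2.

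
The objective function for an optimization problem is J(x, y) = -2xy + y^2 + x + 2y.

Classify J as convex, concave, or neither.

neither

J is quadratic, so its Hessian is the constant matrix H = [[0, -2], [-2, 2]].
det(H) = -4, tr(H) = 2.
det(H) < 0, so H is indefinite: neither convex nor concave.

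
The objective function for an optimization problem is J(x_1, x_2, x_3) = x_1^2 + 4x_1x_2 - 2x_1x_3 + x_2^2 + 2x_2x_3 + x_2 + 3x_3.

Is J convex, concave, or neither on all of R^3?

J is quadratic, so its Hessian is the constant matrix H = [[2, 4, -2], [4, 2, 2], [-2, 2, 0]].
Leading principal minors: 2, -12, -48.
Neither pattern holds ⇒ H is indefinite ⇒ neither convex nor concave.

neither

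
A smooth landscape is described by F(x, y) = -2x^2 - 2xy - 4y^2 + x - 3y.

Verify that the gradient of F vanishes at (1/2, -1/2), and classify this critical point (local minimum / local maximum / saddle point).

∇F = (-4x - 2y + 1, -2x - 8y - 3); substituting (1/2, -1/2) gives ∇F = (0, 0), so (1/2, -1/2) is indeed a critical point.
The Hessian of F is constant: H = [[-4, -2], [-2, -8]].
det(H) = (-4)·(-8) − (-2)² = 28.
det(H) > 0 and tr(H) = -12 < 0, so H is negative definite and the point is a local maximum.

local maximum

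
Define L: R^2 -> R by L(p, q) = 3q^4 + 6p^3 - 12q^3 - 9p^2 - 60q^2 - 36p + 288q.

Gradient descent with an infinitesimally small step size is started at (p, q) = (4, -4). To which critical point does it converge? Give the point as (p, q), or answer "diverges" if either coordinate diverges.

(2, -3)

L is separable, so gradient descent decouples: p follows -∂L/∂p, q follows -∂L/∂q.
∂L/∂p = 18(p - 2)(p + 1); at p=4 this is 180, so p decreases.
∂L/∂q = 12(q - 4)(q - 2)(q + 3); at q=-4 this is -576, so q increases.
p converges to its nearest critical value 2 (a local min of the p-part); q converges to -3. The iterate converges to (2, -3).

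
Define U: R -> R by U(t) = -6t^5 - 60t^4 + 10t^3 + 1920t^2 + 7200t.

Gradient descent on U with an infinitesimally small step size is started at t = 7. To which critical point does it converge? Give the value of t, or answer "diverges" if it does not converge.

diverges

U'(t) = -30(t - 4)(t + 3)(t + 4)(t + 5), so U'(7) = -118800.
Gradient descent moves in the -U' direction, i.e. t is increasing.
There is no critical point above t=7, and U' keeps the same sign, so the iterate runs off to +∞.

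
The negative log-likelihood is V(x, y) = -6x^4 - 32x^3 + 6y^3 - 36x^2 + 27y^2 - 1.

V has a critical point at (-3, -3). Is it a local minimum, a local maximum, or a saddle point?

local maximum

The mixed partial ∂²V/∂x∂y is 0, so the Hessian at any point is diag(V_xx, V_yy) = diag(-24(3x^2 + 8x + 3), 18(2y + 3)).
At (-3, -3): H = diag(-144, -54).
Both eigenvalues are negative, so H is negative definite: a local maximum.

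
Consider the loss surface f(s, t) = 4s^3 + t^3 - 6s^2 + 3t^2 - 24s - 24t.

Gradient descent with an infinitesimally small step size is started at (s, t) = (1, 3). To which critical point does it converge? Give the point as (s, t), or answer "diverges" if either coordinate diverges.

(2, 2)

f is separable, so gradient descent decouples: s follows -∂f/∂s, t follows -∂f/∂t.
∂f/∂s = 12(s - 2)(s + 1); at s=1 this is -24, so s increases.
∂f/∂t = 3(t - 2)(t + 4); at t=3 this is 21, so t decreases.
s converges to its nearest critical value 2 (a local min of the s-part); t converges to 2. The iterate converges to (2, 2).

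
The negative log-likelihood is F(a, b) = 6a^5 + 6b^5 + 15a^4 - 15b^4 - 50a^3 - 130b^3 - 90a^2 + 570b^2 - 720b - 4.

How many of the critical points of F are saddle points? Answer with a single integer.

F separates as a function of a plus a function of b, so ∇F=0 decouples.
∂F/∂a = 30a(a - 2)(a + 1)(a + 3) = 0 at a ∈ {-3, -1, 0, 2}; ∂F/∂b = 30(b - 3)(b - 2)(b - 1)(b + 4) = 0 at b ∈ {-4, 1, 2, 3}.
The Hessian is diagonal: diag(F_aa, F_bb). Second derivatives: F_aa(-3)=-900, F_aa(-1)=180, F_aa(0)=-180, F_aa(2)=900; F_bb(-4)=-6300, F_bb(1)=300, F_bb(2)=-180, F_bb(3)=420.
Saddle points occur where the two diagonal entries have opposite signs: (-3, 1), (-3, 3), (-1, -4), (-1, 2), (0, 1), (0, 3), (2, -4), (2, 2). Count: 8.

8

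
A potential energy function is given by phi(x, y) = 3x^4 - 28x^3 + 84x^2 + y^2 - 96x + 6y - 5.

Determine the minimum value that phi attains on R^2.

-78

phi(x,y) separates as P(x) + Q(y) − 5, so its minimum is min P + min Q − 5.
P'(x) = 12(x - 4)(x - 2)(x - 1) vanishes at x ∈ {1, 2, 4}; Q'(y) = 2y + 6 vanishes at y ∈ {-3}.
Local minima of P (where P''>0): P(1)=-37, P(4)=-64. Local minima of Q: Q(-3)=-9.
So the global minimum of phi is P(4) + Q(-3) − 5 = -64 − 9 − 5 = -78, attained at (4, -3).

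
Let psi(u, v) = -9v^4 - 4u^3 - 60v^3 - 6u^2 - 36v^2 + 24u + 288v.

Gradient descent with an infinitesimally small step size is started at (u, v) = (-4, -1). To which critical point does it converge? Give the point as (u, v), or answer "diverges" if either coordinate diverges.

psi is separable, so gradient descent decouples: u follows -∂psi/∂u, v follows -∂psi/∂v.
∂psi/∂u = -12(u - 1)(u + 2); at u=-4 this is -120, so u increases.
∂psi/∂v = -36(v - 1)(v + 2)(v + 4); at v=-1 this is 216, so v decreases.
u converges to its nearest critical value -2 (a local min of the u-part); v converges to -2. The iterate converges to (-2, -2).

(-2, -2)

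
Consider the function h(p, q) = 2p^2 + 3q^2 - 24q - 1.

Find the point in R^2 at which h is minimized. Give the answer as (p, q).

(0, 4)

h(p,q) separates as A(p) + B(q) − 1, so its minimum is min A + min B − 1.
A'(p) = 4p vanishes at p ∈ {0}; B'(q) = 6q - 24 vanishes at q ∈ {4}.
Local minima of A (where A''>0): A(0)=0. Local minima of B: B(4)=-48.
So the global minimum of h is A(0) + B(4) − 1 = 0 − 48 − 1 = -49, attained at (0, 4).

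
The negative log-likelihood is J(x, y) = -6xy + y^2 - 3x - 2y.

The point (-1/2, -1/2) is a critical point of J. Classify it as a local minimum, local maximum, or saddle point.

saddle point

The Hessian of J is constant: H = [[0, -6], [-6, 2]].
det(H) = 0·2 − (-6)² = -36.
Since det(H) < 0, H is indefinite and the critical point is a saddle point.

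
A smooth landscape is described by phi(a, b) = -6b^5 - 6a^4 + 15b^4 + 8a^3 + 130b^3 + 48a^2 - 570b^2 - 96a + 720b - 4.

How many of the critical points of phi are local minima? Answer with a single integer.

2

phi separates as a function of a plus a function of b, so ∇phi=0 decouples.
∂phi/∂a = -24(a - 2)(a - 1)(a + 2) = 0 at a ∈ {-2, 1, 2}; ∂phi/∂b = -30(b - 3)(b - 2)(b - 1)(b + 4) = 0 at b ∈ {-4, 1, 2, 3}.
The Hessian is diagonal: diag(phi_aa, phi_bb). Second derivatives: phi_aa(-2)=-288, phi_aa(1)=72, phi_aa(2)=-96; phi_bb(-4)=6300, phi_bb(1)=-300, phi_bb(2)=180, phi_bb(3)=-420.
Local minima occur where both diagonal entries positive: (1, -4), (1, 2). Count: 2.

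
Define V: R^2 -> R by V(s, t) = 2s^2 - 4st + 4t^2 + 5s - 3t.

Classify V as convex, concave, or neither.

V is quadratic, so its Hessian is the constant matrix H = [[4, -4], [-4, 8]].
det(H) = 16, tr(H) = 12.
det(H) > 0 and tr(H) > 0, so H is positive definite everywhere: convex.

convex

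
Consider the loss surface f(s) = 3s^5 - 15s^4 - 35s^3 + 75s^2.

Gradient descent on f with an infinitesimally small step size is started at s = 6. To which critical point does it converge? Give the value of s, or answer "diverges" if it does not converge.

5

f'(s) = 15s(s - 5)(s - 1)(s + 2), so f'(6) = 3600.
Gradient descent moves in the -f' direction, i.e. s is decreasing.
The nearest critical point in that direction is s = 5, where f'' = 2100 > 0 (a local minimum). The iterate converges there.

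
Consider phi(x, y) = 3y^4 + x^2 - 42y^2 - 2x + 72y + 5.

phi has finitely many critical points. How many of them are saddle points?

phi separates as a function of x plus a function of y, so ∇phi=0 decouples.
∂phi/∂x = 2(x - 1) = 0 at x ∈ {1}; ∂phi/∂y = 12(y - 2)(y - 1)(y + 3) = 0 at y ∈ {-3, 1, 2}.
The Hessian is diagonal: diag(phi_xx, phi_yy). Second derivatives: phi_xx(1)=2; phi_yy(-3)=240, phi_yy(1)=-48, phi_yy(2)=60.
Saddle points occur where the two diagonal entries have opposite signs: (1, 1). Count: 1.

1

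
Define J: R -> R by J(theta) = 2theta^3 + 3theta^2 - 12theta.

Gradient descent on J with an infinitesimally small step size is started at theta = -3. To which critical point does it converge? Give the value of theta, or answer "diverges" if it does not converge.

diverges

J'(theta) = 6(theta - 1)(theta + 2), so J'(-3) = 24.
Gradient descent moves in the -J' direction, i.e. theta is decreasing.
There is no critical point below theta=-3, and J' keeps the same sign, so the iterate runs off to −∞.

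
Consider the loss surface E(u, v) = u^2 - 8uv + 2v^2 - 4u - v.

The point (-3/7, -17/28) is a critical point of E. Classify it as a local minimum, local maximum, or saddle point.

saddle point

The Hessian of E is constant: H = [[2, -8], [-8, 4]].
det(H) = 2·4 − (-8)² = -56.
Since det(H) < 0, H is indefinite and the critical point is a saddle point.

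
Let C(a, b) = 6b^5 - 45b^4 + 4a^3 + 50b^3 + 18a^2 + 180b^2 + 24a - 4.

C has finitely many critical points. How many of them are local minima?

C separates as a function of a plus a function of b, so ∇C=0 decouples.
∂C/∂a = 12(a + 1)(a + 2) = 0 at a ∈ {-2, -1}; ∂C/∂b = 30b(b - 4)(b - 3)(b + 1) = 0 at b ∈ {-1, 0, 3, 4}.
The Hessian is diagonal: diag(C_aa, C_bb). Second derivatives: C_aa(-2)=-12, C_aa(-1)=12; C_bb(-1)=-600, C_bb(0)=360, C_bb(3)=-360, C_bb(4)=600.
Local minima occur where both diagonal entries positive: (-1, 0), (-1, 4). Count: 2.

2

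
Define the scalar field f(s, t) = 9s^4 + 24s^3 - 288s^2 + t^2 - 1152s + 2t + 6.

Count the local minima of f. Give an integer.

2

f separates as a function of s plus a function of t, so ∇f=0 decouples.
∂f/∂s = 36(s - 4)(s + 2)(s + 4) = 0 at s ∈ {-4, -2, 4}; ∂f/∂t = 2(t + 1) = 0 at t ∈ {-1}.
The Hessian is diagonal: diag(f_ss, f_tt). Second derivatives: f_ss(-4)=576, f_ss(-2)=-432, f_ss(4)=1728; f_tt(-1)=2.
Local minima occur where both diagonal entries positive: (-4, -1), (4, -1). Count: 2.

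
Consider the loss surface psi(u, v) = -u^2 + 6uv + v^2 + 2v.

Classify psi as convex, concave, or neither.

neither

psi is quadratic, so its Hessian is the constant matrix H = [[-2, 6], [6, 2]].
det(H) = -40, tr(H) = 0.
det(H) < 0, so H is indefinite: neither convex nor concave.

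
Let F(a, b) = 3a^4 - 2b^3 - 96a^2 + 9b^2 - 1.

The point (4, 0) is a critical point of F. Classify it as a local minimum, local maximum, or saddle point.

The mixed partial ∂²F/∂a∂b is 0, so the Hessian at any point is diag(F_aa, F_bb) = diag(12(3a^2 - 16), 6(-2b + 3)).
At (4, 0): H = diag(384, 18).
Both eigenvalues are positive, so H is positive definite: a local minimum.

local minimum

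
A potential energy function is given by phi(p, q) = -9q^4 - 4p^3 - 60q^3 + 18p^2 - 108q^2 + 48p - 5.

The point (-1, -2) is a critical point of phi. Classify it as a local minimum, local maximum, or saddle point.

The mixed partial ∂²phi/∂p∂q is 0, so the Hessian at any point is diag(phi_pp, phi_qq) = diag(12(-2p + 3), -36(3q^2 + 10q + 6)).
At (-1, -2): H = diag(60, 72).
Both eigenvalues are positive, so H is positive definite: a local minimum.

local minimum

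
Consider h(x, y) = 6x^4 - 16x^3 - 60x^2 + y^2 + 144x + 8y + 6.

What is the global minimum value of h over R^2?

h(x,y) separates as P(x) + Q(y) + 6, so its minimum is min P + min Q + 6.
P'(x) = 24(x - 3)(x - 1)(x + 2) vanishes at x ∈ {-2, 1, 3}; Q'(y) = 2y + 8 vanishes at y ∈ {-4}.
Local minima of P (where P''>0): P(-2)=-304, P(3)=-54. Local minima of Q: Q(-4)=-16.
So the global minimum of h is P(-2) + Q(-4) + 6 = -304 − 16 + 6 = -314, attained at (-2, -4).

-314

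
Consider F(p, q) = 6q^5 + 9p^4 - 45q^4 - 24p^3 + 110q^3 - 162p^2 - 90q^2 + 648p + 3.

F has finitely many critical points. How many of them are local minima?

F separates as a function of p plus a function of q, so ∇F=0 decouples.
∂F/∂p = 36(p - 3)(p - 2)(p + 3) = 0 at p ∈ {-3, 2, 3}; ∂F/∂q = 30q(q - 3)(q - 2)(q - 1) = 0 at q ∈ {0, 1, 2, 3}.
The Hessian is diagonal: diag(F_pp, F_qq). Second derivatives: F_pp(-3)=1080, F_pp(2)=-180, F_pp(3)=216; F_qq(0)=-180, F_qq(1)=60, F_qq(2)=-60, F_qq(3)=180.
Local minima occur where both diagonal entries positive: (-3, 1), (-3, 3), (3, 1), (3, 3). Count: 4.

4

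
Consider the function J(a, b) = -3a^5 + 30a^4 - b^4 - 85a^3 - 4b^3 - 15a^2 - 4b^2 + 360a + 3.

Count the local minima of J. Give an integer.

J separates as a function of a plus a function of b, so ∇J=0 decouples.
∂J/∂a = -15(a - 4)(a - 3)(a - 2)(a + 1) = 0 at a ∈ {-1, 2, 3, 4}; ∂J/∂b = -4b(b + 1)(b + 2) = 0 at b ∈ {-2, -1, 0}.
The Hessian is diagonal: diag(J_aa, J_bb). Second derivatives: J_aa(-1)=900, J_aa(2)=-90, J_aa(3)=60, J_aa(4)=-150; J_bb(-2)=-8, J_bb(-1)=4, J_bb(0)=-8.
Local minima occur where both diagonal entries positive: (-1, -1), (3, -1). Count: 2.

2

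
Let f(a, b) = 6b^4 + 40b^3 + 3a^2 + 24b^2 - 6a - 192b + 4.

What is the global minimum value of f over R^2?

f(a,b) separates as P(a) + Q(b) + 4, so its minimum is min P + min Q + 4.
P'(a) = 6a - 6 vanishes at a ∈ {1}; Q'(b) = 24(b - 1)(b + 2)(b + 4) vanishes at b ∈ {-4, -2, 1}.
Local minima of P (where P''>0): P(1)=-3. Local minima of Q: Q(-4)=128, Q(1)=-122.
So the global minimum of f is P(1) + Q(1) + 4 = -3 − 122 + 4 = -121, attained at (1, 1).

-121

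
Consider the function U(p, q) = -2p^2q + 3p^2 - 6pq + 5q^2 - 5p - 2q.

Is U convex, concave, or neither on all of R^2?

neither

The term -2p^2q is cubic, so the Hessian is not constant.
∂²U/∂p² = -4q + 6, which takes both signs as q varies (negative for sufficiently large q). A diagonal entry of the Hessian changing sign means the Hessian is neither positive- nor negative-semidefinite on all of R^2.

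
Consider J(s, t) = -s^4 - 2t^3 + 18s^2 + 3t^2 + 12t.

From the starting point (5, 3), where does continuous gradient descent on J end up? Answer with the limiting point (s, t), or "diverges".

diverges

J is separable, so gradient descent decouples: s follows -∂J/∂s, t follows -∂J/∂t.
∂J/∂s = -4s(s - 3)(s + 3); at s=5 this is -320, so s increases.
∂J/∂t = -6(t - 2)(t + 1); at t=3 this is -24, so t increases.
The s-coordinate has no critical point in that direction and runs off to infinity.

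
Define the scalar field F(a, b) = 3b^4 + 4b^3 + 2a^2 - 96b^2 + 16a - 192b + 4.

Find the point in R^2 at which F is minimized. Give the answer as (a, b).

(-4, 4)

F(a,b) separates as P(a) + Q(b) + 4, so its minimum is min P + min Q + 4.
P'(a) = 4a + 16 vanishes at a ∈ {-4}; Q'(b) = 12(b - 4)(b + 1)(b + 4) vanishes at b ∈ {-4, -1, 4}.
Local minima of P (where P''>0): P(-4)=-32. Local minima of Q: Q(-4)=-256, Q(4)=-1280.
So the global minimum of F is P(-4) + Q(4) + 4 = -32 − 1280 + 4 = -1308, attained at (-4, 4).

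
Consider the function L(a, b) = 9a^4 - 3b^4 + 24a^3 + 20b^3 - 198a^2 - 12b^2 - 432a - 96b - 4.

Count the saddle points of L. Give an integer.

L separates as a function of a plus a function of b, so ∇L=0 decouples.
∂L/∂a = 36(a - 3)(a + 1)(a + 4) = 0 at a ∈ {-4, -1, 3}; ∂L/∂b = -12(b - 4)(b - 2)(b + 1) = 0 at b ∈ {-1, 2, 4}.
The Hessian is diagonal: diag(L_aa, L_bb). Second derivatives: L_aa(-4)=756, L_aa(-1)=-432, L_aa(3)=1008; L_bb(-1)=-180, L_bb(2)=72, L_bb(4)=-120.
Saddle points occur where the two diagonal entries have opposite signs: (-4, -1), (-4, 4), (-1, 2), (3, -1), (3, 4). Count: 5.

5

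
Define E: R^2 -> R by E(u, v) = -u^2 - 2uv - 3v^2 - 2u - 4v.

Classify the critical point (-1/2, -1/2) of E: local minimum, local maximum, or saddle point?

The Hessian of E is constant: H = [[-2, -2], [-2, -6]].
det(H) = (-2)·(-6) − (-2)² = 8.
det(H) > 0 and tr(H) = -8 < 0, so H is negative definite and the point is a local maximum.

local maximum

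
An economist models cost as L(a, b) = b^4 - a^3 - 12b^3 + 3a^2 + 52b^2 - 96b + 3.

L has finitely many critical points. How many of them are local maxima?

L separates as a function of a plus a function of b, so ∇L=0 decouples.
∂L/∂a = -3a(a - 2) = 0 at a ∈ {0, 2}; ∂L/∂b = 4(b - 4)(b - 3)(b - 2) = 0 at b ∈ {2, 3, 4}.
The Hessian is diagonal: diag(L_aa, L_bb). Second derivatives: L_aa(0)=6, L_aa(2)=-6; L_bb(2)=8, L_bb(3)=-4, L_bb(4)=8.
Local maxima occur where both diagonal entries negative: (2, 3). Count: 1.

1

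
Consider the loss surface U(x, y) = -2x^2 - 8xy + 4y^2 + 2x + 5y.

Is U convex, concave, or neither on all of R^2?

U is quadratic, so its Hessian is the constant matrix H = [[-4, -8], [-8, 8]].
det(H) = -96, tr(H) = 4.
det(H) < 0, so H is indefinite: neither convex nor concave.

neither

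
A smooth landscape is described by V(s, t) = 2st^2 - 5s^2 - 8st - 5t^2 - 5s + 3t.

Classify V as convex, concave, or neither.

The term 2st^2 is cubic, so the Hessian is not constant.
∂²V/∂t² = 4s - 10, which takes both signs as s varies (negative for sufficiently negative s). A diagonal entry of the Hessian changing sign means the Hessian is neither positive- nor negative-semidefinite on all of R^2.

neither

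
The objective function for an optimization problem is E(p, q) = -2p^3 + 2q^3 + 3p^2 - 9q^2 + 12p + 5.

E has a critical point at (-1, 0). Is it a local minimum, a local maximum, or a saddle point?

The mixed partial ∂²E/∂p∂q is 0, so the Hessian at any point is diag(E_pp, E_qq) = diag(6(-2p + 1), 6(2q - 3)).
At (-1, 0): H = diag(18, -18).
The eigenvalues have opposite signs, so H is indefinite: a saddle point.

saddle point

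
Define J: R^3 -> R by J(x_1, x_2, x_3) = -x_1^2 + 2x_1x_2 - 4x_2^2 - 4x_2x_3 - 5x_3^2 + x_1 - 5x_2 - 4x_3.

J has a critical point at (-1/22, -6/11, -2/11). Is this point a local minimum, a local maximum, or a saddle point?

local maximum

The Hessian is constant: H = [[-2, 2, 0], [2, -8, -4], [0, -4, -10]].
Leading principal minors: Δ₁ = -2, Δ₂ = 12, Δ₃ = -88.
The minors alternate sign starting negative (−, +, −), so H is negative definite: a local maximum.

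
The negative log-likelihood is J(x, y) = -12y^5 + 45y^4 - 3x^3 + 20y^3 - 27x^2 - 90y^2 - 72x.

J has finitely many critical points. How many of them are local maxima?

2

J separates as a function of x plus a function of y, so ∇J=0 decouples.
∂J/∂x = -9(x + 2)(x + 4) = 0 at x ∈ {-4, -2}; ∂J/∂y = -60y(y - 3)(y - 1)(y + 1) = 0 at y ∈ {-1, 0, 1, 3}.
The Hessian is diagonal: diag(J_xx, J_yy). Second derivatives: J_xx(-4)=18, J_xx(-2)=-18; J_yy(-1)=480, J_yy(0)=-180, J_yy(1)=240, J_yy(3)=-1440.
Local maxima occur where both diagonal entries negative: (-2, 0), (-2, 3). Count: 2.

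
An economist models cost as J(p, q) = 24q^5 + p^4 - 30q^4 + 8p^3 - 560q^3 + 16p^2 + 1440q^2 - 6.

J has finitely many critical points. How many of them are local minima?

4

J separates as a function of p plus a function of q, so ∇J=0 decouples.
∂J/∂p = 4p(p + 2)(p + 4) = 0 at p ∈ {-4, -2, 0}; ∂J/∂q = 120q(q - 3)(q - 2)(q + 4) = 0 at q ∈ {-4, 0, 2, 3}.
The Hessian is diagonal: diag(J_pp, J_qq). Second derivatives: J_pp(-4)=32, J_pp(-2)=-16, J_pp(0)=32; J_qq(-4)=-20160, J_qq(0)=2880, J_qq(2)=-1440, J_qq(3)=2520.
Local minima occur where both diagonal entries positive: (-4, 0), (-4, 3), (0, 0), (0, 3). Count: 4.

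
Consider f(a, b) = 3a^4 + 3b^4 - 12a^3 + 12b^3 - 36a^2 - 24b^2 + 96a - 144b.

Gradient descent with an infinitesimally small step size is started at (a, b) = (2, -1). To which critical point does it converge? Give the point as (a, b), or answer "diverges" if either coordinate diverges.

(4, 2)

f is separable, so gradient descent decouples: a follows -∂f/∂a, b follows -∂f/∂b.
∂f/∂a = 12(a - 4)(a - 1)(a + 2); at a=2 this is -96, so a increases.
∂f/∂b = 12(b - 2)(b + 2)(b + 3); at b=-1 this is -72, so b increases.
a converges to its nearest critical value 4 (a local min of the a-part); b converges to 2. The iterate converges to (4, 2).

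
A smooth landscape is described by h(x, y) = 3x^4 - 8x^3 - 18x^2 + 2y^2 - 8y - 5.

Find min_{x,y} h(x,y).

-148

h(x,y) separates as P(x) + Q(y) − 5, so its minimum is min P + min Q − 5.
P'(x) = 12x(x - 3)(x + 1) vanishes at x ∈ {-1, 0, 3}; Q'(y) = 4y - 8 vanishes at y ∈ {2}.
Local minima of P (where P''>0): P(-1)=-7, P(3)=-135. Local minima of Q: Q(2)=-8.
So the global minimum of h is P(3) + Q(2) − 5 = -135 − 8 − 5 = -148, attained at (3, 2).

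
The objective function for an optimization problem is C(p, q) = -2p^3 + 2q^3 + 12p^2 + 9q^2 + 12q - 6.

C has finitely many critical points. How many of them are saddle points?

C separates as a function of p plus a function of q, so ∇C=0 decouples.
∂C/∂p = -6p(p - 4) = 0 at p ∈ {0, 4}; ∂C/∂q = 6(q + 1)(q + 2) = 0 at q ∈ {-2, -1}.
The Hessian is diagonal: diag(C_pp, C_qq). Second derivatives: C_pp(0)=24, C_pp(4)=-24; C_qq(-2)=-6, C_qq(-1)=6.
Saddle points occur where the two diagonal entries have opposite signs: (0, -2), (4, -1). Count: 2.

2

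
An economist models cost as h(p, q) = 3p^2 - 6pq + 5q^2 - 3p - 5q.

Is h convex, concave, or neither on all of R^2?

h is quadratic, so its Hessian is the constant matrix H = [[6, -6], [-6, 10]].
det(H) = 24, tr(H) = 16.
det(H) > 0 and tr(H) > 0, so H is positive definite everywhere: convex.

convex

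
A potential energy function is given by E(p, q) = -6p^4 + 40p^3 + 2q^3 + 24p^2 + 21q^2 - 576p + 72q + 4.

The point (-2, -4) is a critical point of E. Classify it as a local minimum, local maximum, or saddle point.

The mixed partial ∂²E/∂p∂q is 0, so the Hessian at any point is diag(E_pp, E_qq) = diag(24(-3p^2 + 10p + 2), 6(2q + 7)).
At (-2, -4): H = diag(-720, -6).
Both eigenvalues are negative, so H is negative definite: a local maximum.

local maximum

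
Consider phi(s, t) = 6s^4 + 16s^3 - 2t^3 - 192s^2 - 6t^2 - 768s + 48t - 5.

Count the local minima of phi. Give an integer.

phi separates as a function of s plus a function of t, so ∇phi=0 decouples.
∂phi/∂s = 24(s - 4)(s + 2)(s + 4) = 0 at s ∈ {-4, -2, 4}; ∂phi/∂t = -6(t - 2)(t + 4) = 0 at t ∈ {-4, 2}.
The Hessian is diagonal: diag(phi_ss, phi_tt). Second derivatives: phi_ss(-4)=384, phi_ss(-2)=-288, phi_ss(4)=1152; phi_tt(-4)=36, phi_tt(2)=-36.
Local minima occur where both diagonal entries positive: (-4, -4), (4, -4). Count: 2.

2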